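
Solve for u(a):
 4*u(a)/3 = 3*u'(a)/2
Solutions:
 u(a) = C1*exp(8*a/9)


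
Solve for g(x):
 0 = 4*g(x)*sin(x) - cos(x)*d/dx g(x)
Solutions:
 g(x) = C1/cos(x)^4


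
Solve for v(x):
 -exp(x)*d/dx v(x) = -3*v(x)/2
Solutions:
 v(x) = C1*exp(-3*exp(-x)/2)


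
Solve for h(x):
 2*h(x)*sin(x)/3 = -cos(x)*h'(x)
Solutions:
 h(x) = C1*cos(x)^(2/3)


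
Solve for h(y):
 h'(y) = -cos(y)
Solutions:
 h(y) = C1 - sin(y)


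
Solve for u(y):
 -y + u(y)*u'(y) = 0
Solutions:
 u(y) = -sqrt(C1 + y^2)
 u(y) = sqrt(C1 + y^2)


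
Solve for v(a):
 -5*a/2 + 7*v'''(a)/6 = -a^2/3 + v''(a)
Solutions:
 v(a) = C1 + C2*a + C3*exp(6*a/7) + a^4/36 - 31*a^3/108 - 217*a^2/216


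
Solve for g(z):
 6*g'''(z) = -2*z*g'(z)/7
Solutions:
 g(z) = C1 + Integral(C2*airyai(-21^(2/3)*z/21) + C3*airybi(-21^(2/3)*z/21), z)


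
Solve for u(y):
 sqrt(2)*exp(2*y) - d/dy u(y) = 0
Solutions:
 u(y) = C1 + sqrt(2)*exp(2*y)/2


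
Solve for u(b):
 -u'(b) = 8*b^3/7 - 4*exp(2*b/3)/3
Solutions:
 u(b) = C1 - 2*b^4/7 + 2*exp(2*b/3)


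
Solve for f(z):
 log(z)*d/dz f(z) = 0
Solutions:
 f(z) = C1


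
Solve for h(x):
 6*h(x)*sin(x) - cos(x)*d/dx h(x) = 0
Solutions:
 h(x) = C1/cos(x)^6


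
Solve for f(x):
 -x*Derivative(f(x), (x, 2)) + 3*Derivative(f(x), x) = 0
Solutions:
 f(x) = C1 + C2*x^4


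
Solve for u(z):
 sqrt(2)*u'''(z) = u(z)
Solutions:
 u(z) = C3*exp(2^(5/6)*z/2) + (C1*sin(2^(5/6)*sqrt(3)*z/4) + C2*cos(2^(5/6)*sqrt(3)*z/4))*exp(-2^(5/6)*z/4)


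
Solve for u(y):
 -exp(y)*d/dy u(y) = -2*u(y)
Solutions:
 u(y) = C1*exp(-2*exp(-y))


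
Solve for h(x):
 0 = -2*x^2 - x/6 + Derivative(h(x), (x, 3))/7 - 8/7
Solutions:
 h(x) = C1 + C2*x + C3*x^2 + 7*x^5/30 + 7*x^4/144 + 4*x^3/3


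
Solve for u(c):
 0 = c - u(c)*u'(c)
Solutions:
 u(c) = -sqrt(C1 + c^2)
 u(c) = sqrt(C1 + c^2)


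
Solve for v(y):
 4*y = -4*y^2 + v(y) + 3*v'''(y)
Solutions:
 v(y) = C3*exp(-3^(2/3)*y/3) + 4*y^2 + 4*y + (C1*sin(3^(1/6)*y/2) + C2*cos(3^(1/6)*y/2))*exp(3^(2/3)*y/6)


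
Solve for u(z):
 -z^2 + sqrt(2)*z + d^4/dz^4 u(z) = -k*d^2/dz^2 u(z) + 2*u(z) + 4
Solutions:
 u(z) = C1*exp(-sqrt(2)*z*sqrt(-k - sqrt(k^2 + 8))/2) + C2*exp(sqrt(2)*z*sqrt(-k - sqrt(k^2 + 8))/2) + C3*exp(-sqrt(2)*z*sqrt(-k + sqrt(k^2 + 8))/2) + C4*exp(sqrt(2)*z*sqrt(-k + sqrt(k^2 + 8))/2) - k/2 - z^2/2 + sqrt(2)*z/2 - 2


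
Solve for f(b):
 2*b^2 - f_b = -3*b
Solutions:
 f(b) = C1 + 2*b^3/3 + 3*b^2/2


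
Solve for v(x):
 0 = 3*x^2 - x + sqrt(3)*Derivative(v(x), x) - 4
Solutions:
 v(x) = C1 - sqrt(3)*x^3/3 + sqrt(3)*x^2/6 + 4*sqrt(3)*x/3


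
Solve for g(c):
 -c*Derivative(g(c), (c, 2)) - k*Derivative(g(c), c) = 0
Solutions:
 g(c) = C1 + c^(1 - re(k))*(C2*sin(log(c)*Abs(im(k))) + C3*cos(log(c)*im(k)))


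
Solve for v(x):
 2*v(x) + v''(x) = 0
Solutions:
 v(x) = C1*sin(sqrt(2)*x) + C2*cos(sqrt(2)*x)


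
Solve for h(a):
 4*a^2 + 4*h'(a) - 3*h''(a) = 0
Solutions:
 h(a) = C1 + C2*exp(4*a/3) - a^3/3 - 3*a^2/4 - 9*a/8


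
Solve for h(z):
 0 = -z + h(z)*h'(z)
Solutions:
 h(z) = -sqrt(C1 + z^2)
 h(z) = sqrt(C1 + z^2)


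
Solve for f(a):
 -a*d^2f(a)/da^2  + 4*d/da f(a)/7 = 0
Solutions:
 f(a) = C1 + C2*a^(11/7)


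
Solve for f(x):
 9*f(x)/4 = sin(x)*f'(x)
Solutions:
 f(x) = C1*(cos(x) - 1)^(9/8)/(cos(x) + 1)^(9/8)


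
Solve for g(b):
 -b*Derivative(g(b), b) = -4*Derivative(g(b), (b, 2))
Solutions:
 g(b) = C1 + C2*erfi(sqrt(2)*b/4)


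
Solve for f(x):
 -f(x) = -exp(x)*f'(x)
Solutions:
 f(x) = C1*exp(-exp(-x))


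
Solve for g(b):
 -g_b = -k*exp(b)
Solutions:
 g(b) = C1 + k*exp(b)


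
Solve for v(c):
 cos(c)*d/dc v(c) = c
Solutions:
 v(c) = C1 + Integral(c/cos(c), c)


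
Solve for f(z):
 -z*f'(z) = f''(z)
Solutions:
 f(z) = C1 + C2*erf(sqrt(2)*z/2)


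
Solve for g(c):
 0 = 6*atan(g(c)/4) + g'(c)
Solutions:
 Integral(1/atan(_y/4), (_y, g(c))) = C1 - 6*c


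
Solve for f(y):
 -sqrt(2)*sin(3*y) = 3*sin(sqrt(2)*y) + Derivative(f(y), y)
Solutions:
 f(y) = C1 + sqrt(2)*cos(3*y)/3 + 3*sqrt(2)*cos(sqrt(2)*y)/2


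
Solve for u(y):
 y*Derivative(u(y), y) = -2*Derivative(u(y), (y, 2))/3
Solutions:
 u(y) = C1 + C2*erf(sqrt(3)*y/2)


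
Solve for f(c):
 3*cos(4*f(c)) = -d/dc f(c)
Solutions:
 f(c) = -asin((C1 + exp(24*c))/(C1 - exp(24*c)))/4 + pi/4
 f(c) = asin((C1 + exp(24*c))/(C1 - exp(24*c)))/4


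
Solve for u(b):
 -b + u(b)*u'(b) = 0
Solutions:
 u(b) = -sqrt(C1 + b^2)
 u(b) = sqrt(C1 + b^2)


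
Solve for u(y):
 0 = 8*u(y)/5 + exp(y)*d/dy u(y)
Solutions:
 u(y) = C1*exp(8*exp(-y)/5)


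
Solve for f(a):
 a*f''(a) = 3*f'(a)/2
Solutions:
 f(a) = C1 + C2*a^(5/2)


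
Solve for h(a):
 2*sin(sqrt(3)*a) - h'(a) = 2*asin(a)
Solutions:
 h(a) = C1 - 2*a*asin(a) - 2*sqrt(1 - a^2) - 2*sqrt(3)*cos(sqrt(3)*a)/3


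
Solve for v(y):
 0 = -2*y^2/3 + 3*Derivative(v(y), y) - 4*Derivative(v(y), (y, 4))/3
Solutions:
 v(y) = C1 + C4*exp(2^(1/3)*3^(2/3)*y/2) + 2*y^3/27 + (C2*sin(3*2^(1/3)*3^(1/6)*y/4) + C3*cos(3*2^(1/3)*3^(1/6)*y/4))*exp(-2^(1/3)*3^(2/3)*y/4)


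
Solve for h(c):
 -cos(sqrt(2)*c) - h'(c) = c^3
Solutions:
 h(c) = C1 - c^4/4 - sqrt(2)*sin(sqrt(2)*c)/2


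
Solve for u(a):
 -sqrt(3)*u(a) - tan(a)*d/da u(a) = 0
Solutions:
 u(a) = C1/sin(a)^(sqrt(3))


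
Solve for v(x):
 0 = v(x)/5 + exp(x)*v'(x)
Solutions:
 v(x) = C1*exp(exp(-x)/5)


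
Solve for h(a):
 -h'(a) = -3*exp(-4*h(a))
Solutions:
 h(a) = log(-I*(C1 + 12*a)^(1/4))
 h(a) = log(I*(C1 + 12*a)^(1/4))
 h(a) = log(-(C1 + 12*a)^(1/4))
 h(a) = log(C1 + 12*a)/4


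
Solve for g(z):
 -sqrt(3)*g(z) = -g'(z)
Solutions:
 g(z) = C1*exp(sqrt(3)*z)


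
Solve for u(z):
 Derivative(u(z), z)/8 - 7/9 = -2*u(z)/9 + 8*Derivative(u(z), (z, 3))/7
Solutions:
 u(z) = C1*exp(-21^(1/3)*z*(21^(1/3)/(5*sqrt(163) + 64)^(1/3) + (5*sqrt(163) + 64)^(1/3))/48)*sin(3^(1/6)*7^(1/3)*z*(-3^(2/3)*(5*sqrt(163) + 64)^(1/3) + 3*7^(1/3)/(5*sqrt(163) + 64)^(1/3))/48) + C2*exp(-21^(1/3)*z*(21^(1/3)/(5*sqrt(163) + 64)^(1/3) + (5*sqrt(163) + 64)^(1/3))/48)*cos(3^(1/6)*7^(1/3)*z*(-3^(2/3)*(5*sqrt(163) + 64)^(1/3) + 3*7^(1/3)/(5*sqrt(163) + 64)^(1/3))/48) + C3*exp(21^(1/3)*z*(21^(1/3)/(5*sqrt(163) + 64)^(1/3) + (5*sqrt(163) + 64)^(1/3))/24) + 7/2


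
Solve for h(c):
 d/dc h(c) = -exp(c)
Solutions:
 h(c) = C1 - exp(c)


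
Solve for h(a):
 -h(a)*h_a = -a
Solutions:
 h(a) = -sqrt(C1 + a^2)
 h(a) = sqrt(C1 + a^2)


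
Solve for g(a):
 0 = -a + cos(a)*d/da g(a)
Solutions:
 g(a) = C1 + Integral(a/cos(a), a)


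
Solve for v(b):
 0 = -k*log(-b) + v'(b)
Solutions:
 v(b) = C1 + b*k*log(-b) - b*k


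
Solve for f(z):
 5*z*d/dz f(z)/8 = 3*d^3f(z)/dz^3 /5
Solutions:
 f(z) = C1 + Integral(C2*airyai(15^(2/3)*z/6) + C3*airybi(15^(2/3)*z/6), z)


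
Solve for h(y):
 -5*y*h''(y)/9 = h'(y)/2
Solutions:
 h(y) = C1 + C2*y^(1/10)


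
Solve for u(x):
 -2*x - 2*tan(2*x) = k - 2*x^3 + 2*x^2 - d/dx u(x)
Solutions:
 u(x) = C1 + k*x - x^4/2 + 2*x^3/3 + x^2 - log(cos(2*x))


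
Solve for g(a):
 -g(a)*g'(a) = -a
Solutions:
 g(a) = -sqrt(C1 + a^2)
 g(a) = sqrt(C1 + a^2)


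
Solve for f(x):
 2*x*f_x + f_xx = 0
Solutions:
 f(x) = C1 + C2*erf(x)


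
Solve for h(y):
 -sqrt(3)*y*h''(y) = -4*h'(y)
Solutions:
 h(y) = C1 + C2*y^(1 + 4*sqrt(3)/3)


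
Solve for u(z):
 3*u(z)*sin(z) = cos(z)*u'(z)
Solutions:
 u(z) = C1/cos(z)^3


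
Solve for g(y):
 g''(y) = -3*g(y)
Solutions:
 g(y) = C1*sin(sqrt(3)*y) + C2*cos(sqrt(3)*y)


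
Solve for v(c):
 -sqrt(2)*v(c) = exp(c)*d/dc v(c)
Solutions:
 v(c) = C1*exp(sqrt(2)*exp(-c))


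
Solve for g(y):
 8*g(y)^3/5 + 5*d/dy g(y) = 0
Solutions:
 g(y) = -5*sqrt(2)*sqrt(-1/(C1 - 8*y))/2
 g(y) = 5*sqrt(2)*sqrt(-1/(C1 - 8*y))/2


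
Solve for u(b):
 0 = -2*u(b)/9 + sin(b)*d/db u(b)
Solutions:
 u(b) = C1*(cos(b) - 1)^(1/9)/(cos(b) + 1)^(1/9)


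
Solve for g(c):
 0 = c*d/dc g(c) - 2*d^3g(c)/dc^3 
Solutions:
 g(c) = C1 + Integral(C2*airyai(2^(2/3)*c/2) + C3*airybi(2^(2/3)*c/2), c)


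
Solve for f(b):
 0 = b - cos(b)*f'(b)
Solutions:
 f(b) = C1 + Integral(b/cos(b), b)


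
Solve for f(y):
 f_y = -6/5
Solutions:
 f(y) = C1 - 6*y/5


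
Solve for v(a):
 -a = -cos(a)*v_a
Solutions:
 v(a) = C1 + Integral(a/cos(a), a)


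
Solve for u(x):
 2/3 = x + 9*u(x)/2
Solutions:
 u(x) = 4/27 - 2*x/9


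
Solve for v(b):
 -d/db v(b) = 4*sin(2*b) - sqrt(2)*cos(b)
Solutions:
 v(b) = C1 + sqrt(2)*sin(b) + 2*cos(2*b)


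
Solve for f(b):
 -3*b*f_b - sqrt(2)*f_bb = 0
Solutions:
 f(b) = C1 + C2*erf(2^(1/4)*sqrt(3)*b/2)


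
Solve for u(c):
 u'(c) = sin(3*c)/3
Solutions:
 u(c) = C1 - cos(3*c)/9


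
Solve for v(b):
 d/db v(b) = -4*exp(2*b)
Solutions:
 v(b) = C1 - 2*exp(2*b)


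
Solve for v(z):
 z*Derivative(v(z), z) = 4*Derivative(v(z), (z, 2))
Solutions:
 v(z) = C1 + C2*erfi(sqrt(2)*z/4)


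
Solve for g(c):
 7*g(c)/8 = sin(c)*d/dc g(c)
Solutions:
 g(c) = C1*(cos(c) - 1)^(7/16)/(cos(c) + 1)^(7/16)


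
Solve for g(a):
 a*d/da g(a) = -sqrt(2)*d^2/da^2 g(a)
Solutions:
 g(a) = C1 + C2*erf(2^(1/4)*a/2)


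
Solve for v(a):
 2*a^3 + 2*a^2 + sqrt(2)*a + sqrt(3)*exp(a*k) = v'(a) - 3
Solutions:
 v(a) = C1 + a^4/2 + 2*a^3/3 + sqrt(2)*a^2/2 + 3*a + sqrt(3)*exp(a*k)/k


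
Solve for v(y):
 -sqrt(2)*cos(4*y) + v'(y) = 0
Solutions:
 v(y) = C1 + sqrt(2)*sin(4*y)/4


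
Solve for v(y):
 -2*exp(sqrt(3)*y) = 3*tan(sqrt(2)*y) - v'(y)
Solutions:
 v(y) = C1 + 2*sqrt(3)*exp(sqrt(3)*y)/3 - 3*sqrt(2)*log(cos(sqrt(2)*y))/2


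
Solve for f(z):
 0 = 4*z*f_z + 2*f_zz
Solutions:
 f(z) = C1 + C2*erf(z)


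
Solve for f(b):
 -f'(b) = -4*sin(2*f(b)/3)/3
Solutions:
 -4*b/3 + 3*log(cos(2*f(b)/3) - 1)/4 - 3*log(cos(2*f(b)/3) + 1)/4 = C1


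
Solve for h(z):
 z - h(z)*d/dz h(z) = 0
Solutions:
 h(z) = -sqrt(C1 + z^2)
 h(z) = sqrt(C1 + z^2)


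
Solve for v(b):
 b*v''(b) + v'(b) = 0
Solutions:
 v(b) = C1 + C2*log(b)


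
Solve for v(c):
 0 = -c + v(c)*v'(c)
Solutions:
 v(c) = -sqrt(C1 + c^2)
 v(c) = sqrt(C1 + c^2)


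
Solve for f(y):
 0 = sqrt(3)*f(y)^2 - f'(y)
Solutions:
 f(y) = -1/(C1 + sqrt(3)*y)


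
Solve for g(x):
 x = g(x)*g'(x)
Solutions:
 g(x) = -sqrt(C1 + x^2)
 g(x) = sqrt(C1 + x^2)


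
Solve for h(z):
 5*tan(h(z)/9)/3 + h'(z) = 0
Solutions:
 h(z) = -9*asin(C1*exp(-5*z/27)) + 9*pi
 h(z) = 9*asin(C1*exp(-5*z/27))


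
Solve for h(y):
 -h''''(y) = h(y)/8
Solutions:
 h(y) = (C1*sin(2^(3/4)*y/4) + C2*cos(2^(3/4)*y/4))*exp(-2^(3/4)*y/4) + (C3*sin(2^(3/4)*y/4) + C4*cos(2^(3/4)*y/4))*exp(2^(3/4)*y/4)


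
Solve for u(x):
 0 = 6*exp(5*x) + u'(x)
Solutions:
 u(x) = C1 - 6*exp(5*x)/5


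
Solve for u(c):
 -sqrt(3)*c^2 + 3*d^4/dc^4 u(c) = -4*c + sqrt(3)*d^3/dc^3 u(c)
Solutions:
 u(c) = C1 + C2*c + C3*c^2 + C4*exp(sqrt(3)*c/3) - c^5/60 - sqrt(3)*c^4/36 - c^3/3


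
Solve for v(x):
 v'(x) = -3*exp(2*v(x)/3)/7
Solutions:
 v(x) = 3*log(-sqrt(-1/(C1 - 3*x))) - 3*log(2) + 3*log(42)/2
 v(x) = 3*log(-1/(C1 - 3*x))/2 - 3*log(2) + 3*log(42)/2


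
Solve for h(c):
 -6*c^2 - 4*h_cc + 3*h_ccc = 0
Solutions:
 h(c) = C1 + C2*c + C3*exp(4*c/3) - c^4/8 - 3*c^3/8 - 27*c^2/32


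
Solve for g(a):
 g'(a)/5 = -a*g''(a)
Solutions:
 g(a) = C1 + C2*a^(4/5)


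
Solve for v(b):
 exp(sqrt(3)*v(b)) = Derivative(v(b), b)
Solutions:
 v(b) = sqrt(3)*(2*log(-1/(C1 + b)) - log(3))/6


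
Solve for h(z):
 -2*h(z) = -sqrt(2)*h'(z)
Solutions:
 h(z) = C1*exp(sqrt(2)*z)


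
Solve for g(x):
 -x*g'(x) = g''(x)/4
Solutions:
 g(x) = C1 + C2*erf(sqrt(2)*x)


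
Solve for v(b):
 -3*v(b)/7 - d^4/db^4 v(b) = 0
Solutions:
 v(b) = (C1*sin(sqrt(2)*3^(1/4)*7^(3/4)*b/14) + C2*cos(sqrt(2)*3^(1/4)*7^(3/4)*b/14))*exp(-sqrt(2)*3^(1/4)*7^(3/4)*b/14) + (C3*sin(sqrt(2)*3^(1/4)*7^(3/4)*b/14) + C4*cos(sqrt(2)*3^(1/4)*7^(3/4)*b/14))*exp(sqrt(2)*3^(1/4)*7^(3/4)*b/14)


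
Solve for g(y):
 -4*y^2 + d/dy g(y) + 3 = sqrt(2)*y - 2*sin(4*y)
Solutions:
 g(y) = C1 + 4*y^3/3 + sqrt(2)*y^2/2 - 3*y + cos(4*y)/2


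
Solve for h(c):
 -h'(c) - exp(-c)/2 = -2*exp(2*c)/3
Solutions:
 h(c) = C1 + exp(2*c)/3 + exp(-c)/2


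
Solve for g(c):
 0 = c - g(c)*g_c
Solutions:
 g(c) = -sqrt(C1 + c^2)
 g(c) = sqrt(C1 + c^2)


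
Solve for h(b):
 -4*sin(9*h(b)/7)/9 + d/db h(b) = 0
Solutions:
 -4*b/9 + 7*log(cos(9*h(b)/7) - 1)/18 - 7*log(cos(9*h(b)/7) + 1)/18 = C1


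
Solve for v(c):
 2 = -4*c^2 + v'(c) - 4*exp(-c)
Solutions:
 v(c) = C1 + 4*c^3/3 + 2*c - 4*exp(-c)


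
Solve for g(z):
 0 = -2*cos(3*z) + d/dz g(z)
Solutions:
 g(z) = C1 + 2*sin(3*z)/3


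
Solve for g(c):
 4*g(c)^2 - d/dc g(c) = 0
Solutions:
 g(c) = -1/(C1 + 4*c)


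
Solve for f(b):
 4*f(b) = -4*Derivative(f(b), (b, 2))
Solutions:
 f(b) = C1*sin(b) + C2*cos(b)


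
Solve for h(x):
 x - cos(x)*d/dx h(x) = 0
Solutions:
 h(x) = C1 + Integral(x/cos(x), x)


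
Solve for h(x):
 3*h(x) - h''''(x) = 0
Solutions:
 h(x) = C1*exp(-3^(1/4)*x) + C2*exp(3^(1/4)*x) + C3*sin(3^(1/4)*x) + C4*cos(3^(1/4)*x)


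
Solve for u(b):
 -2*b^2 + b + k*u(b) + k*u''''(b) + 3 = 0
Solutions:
 u(b) = C1*exp(-sqrt(2)*b*(1 - I)/2) + C2*exp(sqrt(2)*b*(1 - I)/2) + C3*exp(-sqrt(2)*b*(1 + I)/2) + C4*exp(sqrt(2)*b*(1 + I)/2) + 2*b^2/k - b/k - 3/k


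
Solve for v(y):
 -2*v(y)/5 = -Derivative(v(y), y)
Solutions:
 v(y) = C1*exp(2*y/5)


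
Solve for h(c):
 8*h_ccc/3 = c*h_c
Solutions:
 h(c) = C1 + Integral(C2*airyai(3^(1/3)*c/2) + C3*airybi(3^(1/3)*c/2), c)


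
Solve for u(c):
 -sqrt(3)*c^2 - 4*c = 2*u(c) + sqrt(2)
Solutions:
 u(c) = -sqrt(3)*c^2/2 - 2*c - sqrt(2)/2


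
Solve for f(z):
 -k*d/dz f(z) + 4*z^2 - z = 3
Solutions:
 f(z) = C1 + 4*z^3/(3*k) - z^2/(2*k) - 3*z/k


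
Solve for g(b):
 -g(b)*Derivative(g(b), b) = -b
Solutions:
 g(b) = -sqrt(C1 + b^2)
 g(b) = sqrt(C1 + b^2)


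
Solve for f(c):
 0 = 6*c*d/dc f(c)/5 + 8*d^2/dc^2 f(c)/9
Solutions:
 f(c) = C1 + C2*erf(3*sqrt(30)*c/20)


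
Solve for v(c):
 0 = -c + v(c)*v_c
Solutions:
 v(c) = -sqrt(C1 + c^2)
 v(c) = sqrt(C1 + c^2)


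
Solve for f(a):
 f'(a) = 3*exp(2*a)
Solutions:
 f(a) = C1 + 3*exp(2*a)/2


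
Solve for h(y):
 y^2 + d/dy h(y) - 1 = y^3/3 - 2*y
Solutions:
 h(y) = C1 + y^4/12 - y^3/3 - y^2 + y


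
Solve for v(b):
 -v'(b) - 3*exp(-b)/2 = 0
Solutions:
 v(b) = C1 + 3*exp(-b)/2


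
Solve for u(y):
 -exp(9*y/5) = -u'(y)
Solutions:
 u(y) = C1 + 5*exp(9*y/5)/9


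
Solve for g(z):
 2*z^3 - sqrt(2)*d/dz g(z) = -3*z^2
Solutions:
 g(z) = C1 + sqrt(2)*z^4/4 + sqrt(2)*z^3/2


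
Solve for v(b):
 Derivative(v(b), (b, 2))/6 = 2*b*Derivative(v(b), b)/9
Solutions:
 v(b) = C1 + C2*erfi(sqrt(6)*b/3)


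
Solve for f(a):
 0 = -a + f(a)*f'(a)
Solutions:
 f(a) = -sqrt(C1 + a^2)
 f(a) = sqrt(C1 + a^2)


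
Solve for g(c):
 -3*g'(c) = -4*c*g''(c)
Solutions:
 g(c) = C1 + C2*c^(7/4)


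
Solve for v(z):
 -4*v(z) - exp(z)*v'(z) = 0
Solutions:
 v(z) = C1*exp(4*exp(-z))


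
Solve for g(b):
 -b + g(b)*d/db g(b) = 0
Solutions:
 g(b) = -sqrt(C1 + b^2)
 g(b) = sqrt(C1 + b^2)


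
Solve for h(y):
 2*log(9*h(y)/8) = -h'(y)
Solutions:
 -Integral(1/(-log(_y) - 2*log(3) + 3*log(2)), (_y, h(y)))/2 = C1 - y


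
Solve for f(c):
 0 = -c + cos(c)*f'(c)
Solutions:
 f(c) = C1 + Integral(c/cos(c), c)


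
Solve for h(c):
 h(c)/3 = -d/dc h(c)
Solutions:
 h(c) = C1*exp(-c/3)


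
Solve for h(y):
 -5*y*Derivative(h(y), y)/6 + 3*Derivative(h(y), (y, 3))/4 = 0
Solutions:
 h(y) = C1 + Integral(C2*airyai(30^(1/3)*y/3) + C3*airybi(30^(1/3)*y/3), y)


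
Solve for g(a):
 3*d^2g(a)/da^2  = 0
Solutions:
 g(a) = C1 + C2*a


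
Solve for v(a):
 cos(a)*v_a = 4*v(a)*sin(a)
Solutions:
 v(a) = C1/cos(a)^4


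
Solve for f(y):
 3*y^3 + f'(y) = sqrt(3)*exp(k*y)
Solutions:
 f(y) = C1 - 3*y^4/4 + sqrt(3)*exp(k*y)/k


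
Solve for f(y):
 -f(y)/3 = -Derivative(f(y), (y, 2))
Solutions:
 f(y) = C1*exp(-sqrt(3)*y/3) + C2*exp(sqrt(3)*y/3)


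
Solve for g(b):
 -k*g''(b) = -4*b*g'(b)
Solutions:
 g(b) = C1 + C2*erf(sqrt(2)*b*sqrt(-1/k))/sqrt(-1/k)


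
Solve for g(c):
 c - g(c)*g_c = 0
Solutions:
 g(c) = -sqrt(C1 + c^2)
 g(c) = sqrt(C1 + c^2)


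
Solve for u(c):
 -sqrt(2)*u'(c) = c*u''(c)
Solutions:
 u(c) = C1 + C2*c^(1 - sqrt(2))


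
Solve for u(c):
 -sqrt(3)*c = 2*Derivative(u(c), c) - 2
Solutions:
 u(c) = C1 - sqrt(3)*c^2/4 + c


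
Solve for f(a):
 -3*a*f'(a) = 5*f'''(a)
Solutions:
 f(a) = C1 + Integral(C2*airyai(-3^(1/3)*5^(2/3)*a/5) + C3*airybi(-3^(1/3)*5^(2/3)*a/5), a)


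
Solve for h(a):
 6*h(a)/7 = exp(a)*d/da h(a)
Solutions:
 h(a) = C1*exp(-6*exp(-a)/7)


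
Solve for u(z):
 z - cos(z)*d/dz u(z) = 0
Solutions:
 u(z) = C1 + Integral(z/cos(z), z)


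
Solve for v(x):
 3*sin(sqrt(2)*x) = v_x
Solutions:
 v(x) = C1 - 3*sqrt(2)*cos(sqrt(2)*x)/2


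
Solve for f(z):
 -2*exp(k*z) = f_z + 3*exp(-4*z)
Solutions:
 f(z) = C1 + 3*exp(-4*z)/4 - 2*exp(k*z)/k


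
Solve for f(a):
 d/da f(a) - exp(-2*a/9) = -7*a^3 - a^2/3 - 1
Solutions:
 f(a) = C1 - 7*a^4/4 - a^3/9 - a - 9*exp(-2*a/9)/2


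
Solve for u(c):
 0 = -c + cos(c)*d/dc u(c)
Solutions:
 u(c) = C1 + Integral(c/cos(c), c)


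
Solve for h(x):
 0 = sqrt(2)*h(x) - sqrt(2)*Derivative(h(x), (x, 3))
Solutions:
 h(x) = C3*exp(x) + (C1*sin(sqrt(3)*x/2) + C2*cos(sqrt(3)*x/2))*exp(-x/2)


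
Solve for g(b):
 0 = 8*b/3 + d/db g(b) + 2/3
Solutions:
 g(b) = C1 - 4*b^2/3 - 2*b/3


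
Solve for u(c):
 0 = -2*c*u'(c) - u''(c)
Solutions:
 u(c) = C1 + C2*erf(c)


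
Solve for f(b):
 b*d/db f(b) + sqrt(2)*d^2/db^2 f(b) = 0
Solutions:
 f(b) = C1 + C2*erf(2^(1/4)*b/2)


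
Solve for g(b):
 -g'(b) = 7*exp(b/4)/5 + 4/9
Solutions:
 g(b) = C1 - 4*b/9 - 28*exp(b/4)/5


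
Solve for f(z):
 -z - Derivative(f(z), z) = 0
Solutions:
 f(z) = C1 - z^2/2


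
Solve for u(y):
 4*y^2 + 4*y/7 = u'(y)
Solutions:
 u(y) = C1 + 4*y^3/3 + 2*y^2/7


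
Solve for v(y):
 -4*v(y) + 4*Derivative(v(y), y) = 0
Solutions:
 v(y) = C1*exp(y)


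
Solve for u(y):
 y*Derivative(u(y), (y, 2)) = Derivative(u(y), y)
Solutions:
 u(y) = C1 + C2*y^2


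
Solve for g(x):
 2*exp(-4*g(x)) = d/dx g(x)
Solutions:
 g(x) = log(-I*(C1 + 8*x)^(1/4))
 g(x) = log(I*(C1 + 8*x)^(1/4))
 g(x) = log(-(C1 + 8*x)^(1/4))
 g(x) = log(C1 + 8*x)/4


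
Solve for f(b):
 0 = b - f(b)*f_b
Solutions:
 f(b) = -sqrt(C1 + b^2)
 f(b) = sqrt(C1 + b^2)


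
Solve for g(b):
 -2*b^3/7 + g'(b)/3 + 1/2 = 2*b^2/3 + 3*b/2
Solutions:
 g(b) = C1 + 3*b^4/14 + 2*b^3/3 + 9*b^2/4 - 3*b/2


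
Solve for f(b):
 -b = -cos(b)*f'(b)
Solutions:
 f(b) = C1 + Integral(b/cos(b), b)


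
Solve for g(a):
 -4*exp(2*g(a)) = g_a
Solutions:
 g(a) = log(-sqrt(-1/(C1 - 4*a))) - log(2)/2
 g(a) = log(-1/(C1 - 4*a))/2 - log(2)/2


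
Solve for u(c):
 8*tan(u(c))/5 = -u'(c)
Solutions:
 u(c) = pi - asin(C1*exp(-8*c/5))
 u(c) = asin(C1*exp(-8*c/5))


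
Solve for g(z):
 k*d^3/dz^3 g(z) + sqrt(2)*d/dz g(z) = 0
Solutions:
 g(z) = C1 + C2*exp(-2^(1/4)*z*sqrt(-1/k)) + C3*exp(2^(1/4)*z*sqrt(-1/k))


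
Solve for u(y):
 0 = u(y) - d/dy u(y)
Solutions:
 u(y) = C1*exp(y)


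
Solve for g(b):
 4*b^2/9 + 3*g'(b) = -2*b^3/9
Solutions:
 g(b) = C1 - b^4/54 - 4*b^3/81


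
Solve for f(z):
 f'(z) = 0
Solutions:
 f(z) = C1


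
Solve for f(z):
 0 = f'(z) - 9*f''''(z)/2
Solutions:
 f(z) = C1 + C4*exp(6^(1/3)*z/3) + (C2*sin(2^(1/3)*3^(5/6)*z/6) + C3*cos(2^(1/3)*3^(5/6)*z/6))*exp(-6^(1/3)*z/6)


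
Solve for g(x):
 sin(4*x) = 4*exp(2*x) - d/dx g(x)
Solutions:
 g(x) = C1 + 2*exp(2*x) + cos(4*x)/4


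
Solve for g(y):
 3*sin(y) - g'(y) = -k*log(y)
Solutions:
 g(y) = C1 + k*y*(log(y) - 1) - 3*cos(y)


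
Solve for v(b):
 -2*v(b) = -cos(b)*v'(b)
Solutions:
 v(b) = C1*(sin(b) + 1)/(sin(b) - 1)


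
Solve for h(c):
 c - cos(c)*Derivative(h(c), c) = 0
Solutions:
 h(c) = C1 + Integral(c/cos(c), c)


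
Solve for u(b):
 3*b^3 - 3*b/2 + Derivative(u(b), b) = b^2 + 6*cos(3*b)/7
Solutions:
 u(b) = C1 - 3*b^4/4 + b^3/3 + 3*b^2/4 + 2*sin(3*b)/7


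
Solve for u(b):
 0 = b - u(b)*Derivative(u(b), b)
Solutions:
 u(b) = -sqrt(C1 + b^2)
 u(b) = sqrt(C1 + b^2)


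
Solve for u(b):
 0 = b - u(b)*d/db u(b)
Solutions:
 u(b) = -sqrt(C1 + b^2)
 u(b) = sqrt(C1 + b^2)


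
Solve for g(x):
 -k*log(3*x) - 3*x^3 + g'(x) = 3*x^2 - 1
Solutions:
 g(x) = C1 + k*x*log(x) - k*x + k*x*log(3) + 3*x^4/4 + x^3 - x


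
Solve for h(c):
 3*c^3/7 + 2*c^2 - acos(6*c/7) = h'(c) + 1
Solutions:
 h(c) = C1 + 3*c^4/28 + 2*c^3/3 - c*acos(6*c/7) - c + sqrt(49 - 36*c^2)/6


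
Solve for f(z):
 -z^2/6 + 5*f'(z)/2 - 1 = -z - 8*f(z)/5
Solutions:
 f(z) = C1*exp(-16*z/25) + 5*z^2/48 - 365*z/384 + 12965/6144


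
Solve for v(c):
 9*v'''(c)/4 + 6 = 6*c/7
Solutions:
 v(c) = C1 + C2*c + C3*c^2 + c^4/63 - 4*c^3/9


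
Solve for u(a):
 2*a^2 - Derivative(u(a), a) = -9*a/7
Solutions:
 u(a) = C1 + 2*a^3/3 + 9*a^2/14


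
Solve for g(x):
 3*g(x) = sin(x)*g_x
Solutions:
 g(x) = C1*(cos(x) - 1)^(3/2)/(cos(x) + 1)^(3/2)


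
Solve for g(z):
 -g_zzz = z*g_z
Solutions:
 g(z) = C1 + Integral(C2*airyai(-z) + C3*airybi(-z), z)


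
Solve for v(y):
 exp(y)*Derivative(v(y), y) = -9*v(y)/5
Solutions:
 v(y) = C1*exp(9*exp(-y)/5)


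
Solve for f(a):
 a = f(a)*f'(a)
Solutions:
 f(a) = -sqrt(C1 + a^2)
 f(a) = sqrt(C1 + a^2)


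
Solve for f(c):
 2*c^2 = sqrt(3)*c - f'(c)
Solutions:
 f(c) = C1 - 2*c^3/3 + sqrt(3)*c^2/2


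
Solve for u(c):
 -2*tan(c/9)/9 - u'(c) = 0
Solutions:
 u(c) = C1 + 2*log(cos(c/9))


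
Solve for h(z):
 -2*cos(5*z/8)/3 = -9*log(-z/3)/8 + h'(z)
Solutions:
 h(z) = C1 + 9*z*log(-z)/8 - 9*z*log(3)/8 - 9*z/8 - 16*sin(5*z/8)/15


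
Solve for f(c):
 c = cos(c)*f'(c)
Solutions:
 f(c) = C1 + Integral(c/cos(c), c)


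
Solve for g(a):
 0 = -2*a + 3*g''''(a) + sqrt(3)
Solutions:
 g(a) = C1 + C2*a + C3*a^2 + C4*a^3 + a^5/180 - sqrt(3)*a^4/72


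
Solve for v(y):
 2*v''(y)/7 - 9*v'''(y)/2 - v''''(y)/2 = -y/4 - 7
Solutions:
 v(y) = C1 + C2*y + C3*exp(y*(-63 + sqrt(4081))/14) + C4*exp(-y*(63 + sqrt(4081))/14) - 7*y^3/48 - 1225*y^2/64


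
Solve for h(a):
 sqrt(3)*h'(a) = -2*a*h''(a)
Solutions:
 h(a) = C1 + C2*a^(1 - sqrt(3)/2)


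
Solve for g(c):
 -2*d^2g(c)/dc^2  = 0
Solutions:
 g(c) = C1 + C2*c


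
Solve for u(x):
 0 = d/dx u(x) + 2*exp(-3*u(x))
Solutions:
 u(x) = log(C1 - 6*x)/3
 u(x) = log((-3^(1/3) - 3^(5/6)*I)*(C1 - 2*x)^(1/3)/2)
 u(x) = log((-3^(1/3) + 3^(5/6)*I)*(C1 - 2*x)^(1/3)/2)


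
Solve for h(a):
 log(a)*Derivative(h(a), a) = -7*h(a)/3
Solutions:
 h(a) = C1*exp(-7*li(a)/3)


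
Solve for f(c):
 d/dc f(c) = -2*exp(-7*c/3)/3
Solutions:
 f(c) = C1 + 2*exp(-7*c/3)/7


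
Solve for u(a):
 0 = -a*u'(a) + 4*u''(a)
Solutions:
 u(a) = C1 + C2*erfi(sqrt(2)*a/4)


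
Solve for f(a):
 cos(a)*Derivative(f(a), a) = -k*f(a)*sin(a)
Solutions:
 f(a) = C1*exp(k*log(cos(a)))


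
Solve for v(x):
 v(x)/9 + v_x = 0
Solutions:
 v(x) = C1*exp(-x/9)


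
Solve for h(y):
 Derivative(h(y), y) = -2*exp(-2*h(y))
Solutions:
 h(y) = log(-sqrt(C1 - 4*y))
 h(y) = log(C1 - 4*y)/2


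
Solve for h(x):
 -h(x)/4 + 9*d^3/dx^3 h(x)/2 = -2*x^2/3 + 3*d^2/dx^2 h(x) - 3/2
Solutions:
 h(x) = C1*exp(x*(-2^(1/3)*(9*sqrt(145) + 113)^(1/3) - 8*2^(2/3)/(9*sqrt(145) + 113)^(1/3) + 8)/36)*sin(2^(1/3)*sqrt(3)*x*(-(9*sqrt(145) + 113)^(1/3) + 8*2^(1/3)/(9*sqrt(145) + 113)^(1/3))/36) + C2*exp(x*(-2^(1/3)*(9*sqrt(145) + 113)^(1/3) - 8*2^(2/3)/(9*sqrt(145) + 113)^(1/3) + 8)/36)*cos(2^(1/3)*sqrt(3)*x*(-(9*sqrt(145) + 113)^(1/3) + 8*2^(1/3)/(9*sqrt(145) + 113)^(1/3))/36) + C3*exp(x*(8*2^(2/3)/(9*sqrt(145) + 113)^(1/3) + 4 + 2^(1/3)*(9*sqrt(145) + 113)^(1/3))/18) + 8*x^2/3 - 58


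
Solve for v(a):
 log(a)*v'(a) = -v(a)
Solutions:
 v(a) = C1*exp(-li(a))


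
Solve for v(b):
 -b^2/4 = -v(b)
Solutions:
 v(b) = b^2/4


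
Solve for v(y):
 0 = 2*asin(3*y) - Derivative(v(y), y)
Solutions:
 v(y) = C1 + 2*y*asin(3*y) + 2*sqrt(1 - 9*y^2)/3


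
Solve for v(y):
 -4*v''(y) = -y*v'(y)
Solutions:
 v(y) = C1 + C2*erfi(sqrt(2)*y/4)


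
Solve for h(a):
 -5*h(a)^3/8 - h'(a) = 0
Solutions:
 h(a) = -2*sqrt(-1/(C1 - 5*a))
 h(a) = 2*sqrt(-1/(C1 - 5*a))


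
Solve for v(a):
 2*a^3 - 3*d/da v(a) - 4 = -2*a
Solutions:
 v(a) = C1 + a^4/6 + a^2/3 - 4*a/3


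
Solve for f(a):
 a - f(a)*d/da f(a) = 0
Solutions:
 f(a) = -sqrt(C1 + a^2)
 f(a) = sqrt(C1 + a^2)


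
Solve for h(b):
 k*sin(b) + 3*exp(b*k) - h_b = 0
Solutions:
 h(b) = C1 - k*cos(b) + 3*exp(b*k)/k


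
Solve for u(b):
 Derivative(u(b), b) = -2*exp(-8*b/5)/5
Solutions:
 u(b) = C1 + exp(-8*b/5)/4


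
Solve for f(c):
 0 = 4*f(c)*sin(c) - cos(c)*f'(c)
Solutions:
 f(c) = C1/cos(c)^4


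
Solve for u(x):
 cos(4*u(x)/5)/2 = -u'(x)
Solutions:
 x/2 - 5*log(sin(4*u(x)/5) - 1)/8 + 5*log(sin(4*u(x)/5) + 1)/8 = C1


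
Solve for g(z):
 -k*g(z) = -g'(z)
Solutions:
 g(z) = C1*exp(k*z)


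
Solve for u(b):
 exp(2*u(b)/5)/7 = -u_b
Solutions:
 u(b) = 5*log(-sqrt(-1/(C1 - b))) - 5*log(2) + 5*log(70)/2
 u(b) = 5*log(-1/(C1 - b))/2 - 5*log(2) + 5*log(70)/2


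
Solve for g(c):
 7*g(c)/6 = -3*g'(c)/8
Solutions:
 g(c) = C1*exp(-28*c/9)


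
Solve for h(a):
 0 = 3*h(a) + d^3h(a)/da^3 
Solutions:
 h(a) = C3*exp(-3^(1/3)*a) + (C1*sin(3^(5/6)*a/2) + C2*cos(3^(5/6)*a/2))*exp(3^(1/3)*a/2)


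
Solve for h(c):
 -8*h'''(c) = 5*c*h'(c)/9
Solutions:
 h(c) = C1 + Integral(C2*airyai(-15^(1/3)*c/6) + C3*airybi(-15^(1/3)*c/6), c)


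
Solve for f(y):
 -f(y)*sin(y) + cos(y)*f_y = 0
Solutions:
 f(y) = C1/cos(y)


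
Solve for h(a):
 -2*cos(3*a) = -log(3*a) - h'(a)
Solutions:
 h(a) = C1 - a*log(a) - a*log(3) + a + 2*sin(3*a)/3


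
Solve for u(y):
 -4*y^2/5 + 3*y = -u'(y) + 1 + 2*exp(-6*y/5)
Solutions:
 u(y) = C1 + 4*y^3/15 - 3*y^2/2 + y - 5*exp(-6*y/5)/3


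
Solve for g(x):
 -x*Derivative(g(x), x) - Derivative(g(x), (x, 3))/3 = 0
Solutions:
 g(x) = C1 + Integral(C2*airyai(-3^(1/3)*x) + C3*airybi(-3^(1/3)*x), x)


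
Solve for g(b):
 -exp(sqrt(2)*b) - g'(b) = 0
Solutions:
 g(b) = C1 - sqrt(2)*exp(sqrt(2)*b)/2


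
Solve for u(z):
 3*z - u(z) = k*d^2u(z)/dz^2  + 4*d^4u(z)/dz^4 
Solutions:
 u(z) = C1*exp(-sqrt(2)*z*sqrt(-k - sqrt(k^2 - 16))/4) + C2*exp(sqrt(2)*z*sqrt(-k - sqrt(k^2 - 16))/4) + C3*exp(-sqrt(2)*z*sqrt(-k + sqrt(k^2 - 16))/4) + C4*exp(sqrt(2)*z*sqrt(-k + sqrt(k^2 - 16))/4) + 3*z


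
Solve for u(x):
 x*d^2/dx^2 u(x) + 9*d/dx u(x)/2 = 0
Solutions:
 u(x) = C1 + C2/x^(7/2)


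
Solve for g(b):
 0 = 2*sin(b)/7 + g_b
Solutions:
 g(b) = C1 + 2*cos(b)/7


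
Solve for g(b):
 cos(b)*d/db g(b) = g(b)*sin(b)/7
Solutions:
 g(b) = C1/cos(b)^(1/7)


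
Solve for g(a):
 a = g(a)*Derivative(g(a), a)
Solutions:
 g(a) = -sqrt(C1 + a^2)
 g(a) = sqrt(C1 + a^2)


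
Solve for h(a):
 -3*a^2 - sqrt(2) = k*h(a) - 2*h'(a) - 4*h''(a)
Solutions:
 h(a) = C1*exp(a*(sqrt(4*k + 1) - 1)/4) + C2*exp(-a*(sqrt(4*k + 1) + 1)/4) - 3*a^2/k - 12*a/k^2 - sqrt(2)/k - 24/k^2 - 24/k^3


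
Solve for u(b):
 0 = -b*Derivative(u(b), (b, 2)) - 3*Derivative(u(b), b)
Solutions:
 u(b) = C1 + C2/b^2


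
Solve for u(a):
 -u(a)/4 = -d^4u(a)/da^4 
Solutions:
 u(a) = C1*exp(-sqrt(2)*a/2) + C2*exp(sqrt(2)*a/2) + C3*sin(sqrt(2)*a/2) + C4*cos(sqrt(2)*a/2)


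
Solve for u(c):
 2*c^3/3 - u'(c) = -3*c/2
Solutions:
 u(c) = C1 + c^4/6 + 3*c^2/4


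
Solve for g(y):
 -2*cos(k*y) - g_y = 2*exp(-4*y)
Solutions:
 g(y) = C1 + exp(-4*y)/2 - 2*sin(k*y)/k


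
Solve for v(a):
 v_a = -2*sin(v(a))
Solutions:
 v(a) = -acos((-C1 - exp(4*a))/(C1 - exp(4*a))) + 2*pi
 v(a) = acos((-C1 - exp(4*a))/(C1 - exp(4*a)))


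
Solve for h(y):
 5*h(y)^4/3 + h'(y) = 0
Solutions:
 h(y) = (-1 - sqrt(3)*I)*(1/(C1 + 5*y))^(1/3)/2
 h(y) = (-1 + sqrt(3)*I)*(1/(C1 + 5*y))^(1/3)/2
 h(y) = (1/(C1 + 5*y))^(1/3)


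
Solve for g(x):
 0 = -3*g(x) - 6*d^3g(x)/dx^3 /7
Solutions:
 g(x) = C3*exp(-2^(2/3)*7^(1/3)*x/2) + (C1*sin(2^(2/3)*sqrt(3)*7^(1/3)*x/4) + C2*cos(2^(2/3)*sqrt(3)*7^(1/3)*x/4))*exp(2^(2/3)*7^(1/3)*x/4)


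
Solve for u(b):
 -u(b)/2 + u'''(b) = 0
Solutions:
 u(b) = C3*exp(2^(2/3)*b/2) + (C1*sin(2^(2/3)*sqrt(3)*b/4) + C2*cos(2^(2/3)*sqrt(3)*b/4))*exp(-2^(2/3)*b/4)


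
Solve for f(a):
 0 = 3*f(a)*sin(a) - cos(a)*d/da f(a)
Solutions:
 f(a) = C1/cos(a)^3


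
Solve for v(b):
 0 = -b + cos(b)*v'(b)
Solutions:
 v(b) = C1 + Integral(b/cos(b), b)


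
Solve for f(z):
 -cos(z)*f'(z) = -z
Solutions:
 f(z) = C1 + Integral(z/cos(z), z)


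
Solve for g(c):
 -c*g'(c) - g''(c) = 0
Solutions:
 g(c) = C1 + C2*erf(sqrt(2)*c/2)


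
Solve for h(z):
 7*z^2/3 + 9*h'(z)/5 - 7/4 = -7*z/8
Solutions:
 h(z) = C1 - 35*z^3/81 - 35*z^2/144 + 35*z/36


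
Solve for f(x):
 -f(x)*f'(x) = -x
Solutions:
 f(x) = -sqrt(C1 + x^2)
 f(x) = sqrt(C1 + x^2)


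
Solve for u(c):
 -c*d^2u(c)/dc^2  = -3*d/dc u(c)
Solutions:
 u(c) = C1 + C2*c^4


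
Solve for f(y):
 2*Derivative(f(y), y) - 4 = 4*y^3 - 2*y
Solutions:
 f(y) = C1 + y^4/2 - y^2/2 + 2*y


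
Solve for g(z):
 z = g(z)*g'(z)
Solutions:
 g(z) = -sqrt(C1 + z^2)
 g(z) = sqrt(C1 + z^2)


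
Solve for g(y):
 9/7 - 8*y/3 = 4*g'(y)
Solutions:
 g(y) = C1 - y^2/3 + 9*y/28


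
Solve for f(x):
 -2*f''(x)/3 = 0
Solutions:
 f(x) = C1 + C2*x


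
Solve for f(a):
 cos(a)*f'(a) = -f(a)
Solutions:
 f(a) = C1*sqrt(sin(a) - 1)/sqrt(sin(a) + 1)


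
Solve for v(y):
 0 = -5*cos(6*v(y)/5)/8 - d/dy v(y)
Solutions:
 5*y/8 - 5*log(sin(6*v(y)/5) - 1)/12 + 5*log(sin(6*v(y)/5) + 1)/12 = C1


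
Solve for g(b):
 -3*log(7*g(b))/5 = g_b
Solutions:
 5*Integral(1/(log(_y) + log(7)), (_y, g(b)))/3 = C1 - b


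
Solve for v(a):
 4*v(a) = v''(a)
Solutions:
 v(a) = C1*exp(-2*a) + C2*exp(2*a)


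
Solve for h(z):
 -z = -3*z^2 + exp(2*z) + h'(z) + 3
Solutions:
 h(z) = C1 + z^3 - z^2/2 - 3*z - exp(2*z)/2


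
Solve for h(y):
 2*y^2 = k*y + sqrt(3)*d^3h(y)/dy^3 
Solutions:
 h(y) = C1 + C2*y + C3*y^2 - sqrt(3)*k*y^4/72 + sqrt(3)*y^5/90


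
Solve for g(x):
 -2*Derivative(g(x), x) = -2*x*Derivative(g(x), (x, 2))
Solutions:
 g(x) = C1 + C2*x^2


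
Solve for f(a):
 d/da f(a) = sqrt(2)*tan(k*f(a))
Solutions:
 f(a) = Piecewise((-asin(exp(C1*k + sqrt(2)*a*k))/k + pi/k, Ne(k, 0)), (nan, True))
 f(a) = Piecewise((asin(exp(C1*k + sqrt(2)*a*k))/k, Ne(k, 0)), (nan, True))


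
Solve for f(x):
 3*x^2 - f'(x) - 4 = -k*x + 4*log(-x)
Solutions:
 f(x) = C1 + k*x^2/2 + x^3 - 4*x*log(-x)


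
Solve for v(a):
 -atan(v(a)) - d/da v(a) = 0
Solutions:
 Integral(1/atan(_y), (_y, v(a))) = C1 - a


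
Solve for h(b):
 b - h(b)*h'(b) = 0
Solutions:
 h(b) = -sqrt(C1 + b^2)
 h(b) = sqrt(C1 + b^2)


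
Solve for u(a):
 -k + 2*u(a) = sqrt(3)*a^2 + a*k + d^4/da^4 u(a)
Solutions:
 u(a) = C1*exp(-2^(1/4)*a) + C2*exp(2^(1/4)*a) + C3*sin(2^(1/4)*a) + C4*cos(2^(1/4)*a) + sqrt(3)*a^2/2 + a*k/2 + k/2


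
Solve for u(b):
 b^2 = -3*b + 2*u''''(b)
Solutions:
 u(b) = C1 + C2*b + C3*b^2 + C4*b^3 + b^6/720 + b^5/80


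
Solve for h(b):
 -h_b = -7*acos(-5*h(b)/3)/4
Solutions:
 Integral(1/acos(-5*_y/3), (_y, h(b))) = C1 + 7*b/4


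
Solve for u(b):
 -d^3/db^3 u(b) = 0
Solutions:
 u(b) = C1 + C2*b + C3*b^2


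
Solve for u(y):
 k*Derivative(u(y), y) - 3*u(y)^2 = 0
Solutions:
 u(y) = -k/(C1*k + 3*y)


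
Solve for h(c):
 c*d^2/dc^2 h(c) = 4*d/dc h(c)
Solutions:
 h(c) = C1 + C2*c^5


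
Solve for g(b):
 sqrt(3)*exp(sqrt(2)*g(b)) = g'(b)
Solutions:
 g(b) = sqrt(2)*(2*log(-1/(C1 + sqrt(3)*b)) - log(2))/4


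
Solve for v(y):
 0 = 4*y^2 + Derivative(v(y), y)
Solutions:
 v(y) = C1 - 4*y^3/3


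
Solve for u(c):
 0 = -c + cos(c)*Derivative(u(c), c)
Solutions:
 u(c) = C1 + Integral(c/cos(c), c)


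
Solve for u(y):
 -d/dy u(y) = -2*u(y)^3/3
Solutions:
 u(y) = -sqrt(6)*sqrt(-1/(C1 + 2*y))/2
 u(y) = sqrt(6)*sqrt(-1/(C1 + 2*y))/2


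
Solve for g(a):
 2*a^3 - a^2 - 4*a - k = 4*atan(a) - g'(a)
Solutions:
 g(a) = C1 - a^4/2 + a^3/3 + 2*a^2 + a*k + 4*a*atan(a) - 2*log(a^2 + 1)


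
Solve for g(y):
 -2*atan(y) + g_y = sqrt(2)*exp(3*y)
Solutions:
 g(y) = C1 + 2*y*atan(y) + sqrt(2)*exp(3*y)/3 - log(y^2 + 1)


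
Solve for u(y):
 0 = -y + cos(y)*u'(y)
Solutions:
 u(y) = C1 + Integral(y/cos(y), y)


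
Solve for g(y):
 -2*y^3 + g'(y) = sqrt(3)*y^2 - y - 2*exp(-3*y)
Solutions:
 g(y) = C1 + y^4/2 + sqrt(3)*y^3/3 - y^2/2 + 2*exp(-3*y)/3


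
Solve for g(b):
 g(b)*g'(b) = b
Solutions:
 g(b) = -sqrt(C1 + b^2)
 g(b) = sqrt(C1 + b^2)


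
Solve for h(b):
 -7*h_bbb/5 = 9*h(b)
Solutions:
 h(b) = C3*exp(b*(-45^(1/3)*7^(2/3) + 3*21^(2/3)*5^(1/3))/28)*sin(3*3^(1/6)*5^(1/3)*7^(2/3)*b/14) + C4*exp(b*(-45^(1/3)*7^(2/3) + 3*21^(2/3)*5^(1/3))/28)*cos(3*3^(1/6)*5^(1/3)*7^(2/3)*b/14) + C5*exp(-b*(45^(1/3)*7^(2/3) + 3*21^(2/3)*5^(1/3))/28) + (C1*sin(3*3^(1/6)*5^(1/3)*7^(2/3)*b/14) + C2*cos(3*3^(1/6)*5^(1/3)*7^(2/3)*b/14))*exp(45^(1/3)*7^(2/3)*b/14)


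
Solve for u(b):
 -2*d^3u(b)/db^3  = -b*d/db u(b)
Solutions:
 u(b) = C1 + Integral(C2*airyai(2^(2/3)*b/2) + C3*airybi(2^(2/3)*b/2), b)


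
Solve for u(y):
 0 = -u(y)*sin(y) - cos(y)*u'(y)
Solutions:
 u(y) = C1*cos(y)


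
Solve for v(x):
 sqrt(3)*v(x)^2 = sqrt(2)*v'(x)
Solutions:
 v(x) = -2/(C1 + sqrt(6)*x)


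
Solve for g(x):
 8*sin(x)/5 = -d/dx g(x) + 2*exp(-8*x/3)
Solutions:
 g(x) = C1 + 8*cos(x)/5 - 3*exp(-8*x/3)/4


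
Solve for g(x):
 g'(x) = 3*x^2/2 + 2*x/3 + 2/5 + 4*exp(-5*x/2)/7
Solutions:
 g(x) = C1 + x^3/2 + x^2/3 + 2*x/5 - 8*exp(-5*x/2)/35


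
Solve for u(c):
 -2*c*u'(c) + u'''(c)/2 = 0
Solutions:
 u(c) = C1 + Integral(C2*airyai(2^(2/3)*c) + C3*airybi(2^(2/3)*c), c)


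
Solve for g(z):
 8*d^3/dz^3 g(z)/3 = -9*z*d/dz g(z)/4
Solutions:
 g(z) = C1 + Integral(C2*airyai(-3*2^(1/3)*z/4) + C3*airybi(-3*2^(1/3)*z/4), z)


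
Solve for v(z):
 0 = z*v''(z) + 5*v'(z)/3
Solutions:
 v(z) = C1 + C2/z^(2/3)


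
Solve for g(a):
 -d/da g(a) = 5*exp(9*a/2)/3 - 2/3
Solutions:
 g(a) = C1 + 2*a/3 - 10*exp(9*a/2)/27


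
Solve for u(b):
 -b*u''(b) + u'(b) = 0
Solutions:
 u(b) = C1 + C2*b^2


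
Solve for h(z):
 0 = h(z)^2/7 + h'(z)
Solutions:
 h(z) = 7/(C1 + z)


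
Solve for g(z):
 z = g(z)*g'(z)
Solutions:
 g(z) = -sqrt(C1 + z^2)
 g(z) = sqrt(C1 + z^2)


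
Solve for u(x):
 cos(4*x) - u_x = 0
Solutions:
 u(x) = C1 + sin(4*x)/4


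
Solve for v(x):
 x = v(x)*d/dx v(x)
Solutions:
 v(x) = -sqrt(C1 + x^2)
 v(x) = sqrt(C1 + x^2)


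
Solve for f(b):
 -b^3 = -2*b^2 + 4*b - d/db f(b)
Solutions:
 f(b) = C1 + b^4/4 - 2*b^3/3 + 2*b^2


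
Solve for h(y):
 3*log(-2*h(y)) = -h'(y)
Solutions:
 Integral(1/(log(-_y) + log(2)), (_y, h(y)))/3 = C1 - y


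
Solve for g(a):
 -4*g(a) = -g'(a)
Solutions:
 g(a) = C1*exp(4*a)


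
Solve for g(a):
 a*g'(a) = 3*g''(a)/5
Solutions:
 g(a) = C1 + C2*erfi(sqrt(30)*a/6)


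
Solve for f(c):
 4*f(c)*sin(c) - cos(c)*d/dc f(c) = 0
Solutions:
 f(c) = C1/cos(c)^4


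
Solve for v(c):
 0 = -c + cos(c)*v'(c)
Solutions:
 v(c) = C1 + Integral(c/cos(c), c)


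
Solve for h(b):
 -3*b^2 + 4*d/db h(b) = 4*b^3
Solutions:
 h(b) = C1 + b^4/4 + b^3/4


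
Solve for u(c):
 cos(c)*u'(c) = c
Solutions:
 u(c) = C1 + Integral(c/cos(c), c)


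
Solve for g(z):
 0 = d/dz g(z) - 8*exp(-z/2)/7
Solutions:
 g(z) = C1 - 16*exp(-z/2)/7


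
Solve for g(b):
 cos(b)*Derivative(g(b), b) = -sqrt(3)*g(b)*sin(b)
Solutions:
 g(b) = C1*cos(b)^(sqrt(3))


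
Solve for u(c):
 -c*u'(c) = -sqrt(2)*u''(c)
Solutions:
 u(c) = C1 + C2*erfi(2^(1/4)*c/2)


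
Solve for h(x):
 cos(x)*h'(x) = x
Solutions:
 h(x) = C1 + Integral(x/cos(x), x)


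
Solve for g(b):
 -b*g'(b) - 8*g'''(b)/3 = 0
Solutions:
 g(b) = C1 + Integral(C2*airyai(-3^(1/3)*b/2) + C3*airybi(-3^(1/3)*b/2), b)


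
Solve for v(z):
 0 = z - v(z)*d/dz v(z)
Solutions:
 v(z) = -sqrt(C1 + z^2)
 v(z) = sqrt(C1 + z^2)


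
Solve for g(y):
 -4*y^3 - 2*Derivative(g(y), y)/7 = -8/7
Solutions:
 g(y) = C1 - 7*y^4/2 + 4*y


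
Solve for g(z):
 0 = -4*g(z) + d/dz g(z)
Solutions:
 g(z) = C1*exp(4*z)


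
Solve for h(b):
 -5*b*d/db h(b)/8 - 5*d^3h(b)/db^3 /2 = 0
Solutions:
 h(b) = C1 + Integral(C2*airyai(-2^(1/3)*b/2) + C3*airybi(-2^(1/3)*b/2), b)


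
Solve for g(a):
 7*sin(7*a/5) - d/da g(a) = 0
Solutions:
 g(a) = C1 - 5*cos(7*a/5)


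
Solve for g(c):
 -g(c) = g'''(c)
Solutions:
 g(c) = C3*exp(-c) + (C1*sin(sqrt(3)*c/2) + C2*cos(sqrt(3)*c/2))*exp(c/2)


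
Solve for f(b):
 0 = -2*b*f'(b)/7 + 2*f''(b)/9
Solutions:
 f(b) = C1 + C2*erfi(3*sqrt(14)*b/14)


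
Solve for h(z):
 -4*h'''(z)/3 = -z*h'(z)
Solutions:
 h(z) = C1 + Integral(C2*airyai(6^(1/3)*z/2) + C3*airybi(6^(1/3)*z/2), z)


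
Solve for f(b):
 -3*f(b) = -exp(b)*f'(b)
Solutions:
 f(b) = C1*exp(-3*exp(-b))


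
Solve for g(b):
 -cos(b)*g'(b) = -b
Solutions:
 g(b) = C1 + Integral(b/cos(b), b)


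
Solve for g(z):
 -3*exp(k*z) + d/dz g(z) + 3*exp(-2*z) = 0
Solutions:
 g(z) = C1 + 3*exp(-2*z)/2 + 3*exp(k*z)/k


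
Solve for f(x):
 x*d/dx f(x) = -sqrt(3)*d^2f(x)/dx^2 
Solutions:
 f(x) = C1 + C2*erf(sqrt(2)*3^(3/4)*x/6)


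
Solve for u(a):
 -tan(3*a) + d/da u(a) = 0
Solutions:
 u(a) = C1 - log(cos(3*a))/3


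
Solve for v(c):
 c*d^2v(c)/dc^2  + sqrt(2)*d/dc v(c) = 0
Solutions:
 v(c) = C1 + C2*c^(1 - sqrt(2))


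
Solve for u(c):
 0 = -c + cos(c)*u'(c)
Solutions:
 u(c) = C1 + Integral(c/cos(c), c)


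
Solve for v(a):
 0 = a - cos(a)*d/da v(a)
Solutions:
 v(a) = C1 + Integral(a/cos(a), a)


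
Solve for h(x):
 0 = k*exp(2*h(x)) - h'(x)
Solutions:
 h(x) = log(-sqrt(-1/(C1 + k*x))) - log(2)/2
 h(x) = log(-1/(C1 + k*x))/2 - log(2)/2


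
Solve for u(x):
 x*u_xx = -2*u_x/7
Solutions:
 u(x) = C1 + C2*x^(5/7)


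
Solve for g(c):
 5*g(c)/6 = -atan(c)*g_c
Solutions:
 g(c) = C1*exp(-5*Integral(1/atan(c), c)/6)


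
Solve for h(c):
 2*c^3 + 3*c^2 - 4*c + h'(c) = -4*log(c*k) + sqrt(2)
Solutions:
 h(c) = C1 - c^4/2 - c^3 + 2*c^2 - 4*c*log(c*k) + c*(sqrt(2) + 4)


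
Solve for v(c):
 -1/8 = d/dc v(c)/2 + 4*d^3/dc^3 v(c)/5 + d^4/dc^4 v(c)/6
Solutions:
 v(c) = C1 + C2*exp(c*(-32 + 128*2^(1/3)/(5*sqrt(36345) + 1399)^(1/3) + 2^(2/3)*(5*sqrt(36345) + 1399)^(1/3))/20)*sin(2^(1/3)*sqrt(3)*c*(-2^(1/3)*(5*sqrt(36345) + 1399)^(1/3) + 128/(5*sqrt(36345) + 1399)^(1/3))/20) + C3*exp(c*(-32 + 128*2^(1/3)/(5*sqrt(36345) + 1399)^(1/3) + 2^(2/3)*(5*sqrt(36345) + 1399)^(1/3))/20)*cos(2^(1/3)*sqrt(3)*c*(-2^(1/3)*(5*sqrt(36345) + 1399)^(1/3) + 128/(5*sqrt(36345) + 1399)^(1/3))/20) + C4*exp(-c*(128*2^(1/3)/(5*sqrt(36345) + 1399)^(1/3) + 16 + 2^(2/3)*(5*sqrt(36345) + 1399)^(1/3))/10) - c/4


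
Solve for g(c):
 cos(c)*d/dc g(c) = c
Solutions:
 g(c) = C1 + Integral(c/cos(c), c)


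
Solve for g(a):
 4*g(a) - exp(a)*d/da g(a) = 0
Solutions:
 g(a) = C1*exp(-4*exp(-a))
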